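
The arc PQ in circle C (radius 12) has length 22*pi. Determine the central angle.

θ = 360 × 22*pi / (2π × 12) = 330° (rearranging arc length formula).

330°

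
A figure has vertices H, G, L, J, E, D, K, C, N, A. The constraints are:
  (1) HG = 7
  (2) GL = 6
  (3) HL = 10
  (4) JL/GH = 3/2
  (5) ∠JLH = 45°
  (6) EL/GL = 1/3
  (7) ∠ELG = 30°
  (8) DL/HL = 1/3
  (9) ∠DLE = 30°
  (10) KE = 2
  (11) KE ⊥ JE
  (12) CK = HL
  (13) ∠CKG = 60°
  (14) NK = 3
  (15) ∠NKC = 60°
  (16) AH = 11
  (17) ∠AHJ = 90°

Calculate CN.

From the given relations: CK = HL = 10.
Step 1: By the law of cosines on triangle CKN: CN² = 10² + 3² − 2·10·3·cos(60°) = 79, so CN = √79.

Therefore, the length of CN = √79.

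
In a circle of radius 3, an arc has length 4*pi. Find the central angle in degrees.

The full circumference is 2πr = 6*pi.
The arc is 4*pi / 6*pi = 2/3 of the full circle.
So the central angle = 2/3 × 360° = 240°.

240°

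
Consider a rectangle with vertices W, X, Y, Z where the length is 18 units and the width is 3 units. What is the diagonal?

d = sqrt(18^2 + 3^2) = sqrt(333) = 3*sqrt(37)

3*sqrt(37)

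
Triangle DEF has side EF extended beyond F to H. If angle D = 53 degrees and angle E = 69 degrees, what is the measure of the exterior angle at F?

The interior angle at F is 180 - 53 - 69 = 58 degrees.
The exterior angle and interior angle at F are supplementary:
Exterior angle = 180 - 58 = 122 degrees.

122 degrees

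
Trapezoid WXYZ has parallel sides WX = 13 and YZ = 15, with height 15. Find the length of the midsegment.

midsegment = (13 + 15) / 2 = 28 / 2 = 14

14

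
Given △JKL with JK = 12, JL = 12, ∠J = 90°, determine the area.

When two sides and the included angle are known, the area formula is (1/2)ab sin(C).
The height from one side to the opposite vertex is 12 sin(90°) = 12.
Area = (1/2) * 12 * 12 = 72.

72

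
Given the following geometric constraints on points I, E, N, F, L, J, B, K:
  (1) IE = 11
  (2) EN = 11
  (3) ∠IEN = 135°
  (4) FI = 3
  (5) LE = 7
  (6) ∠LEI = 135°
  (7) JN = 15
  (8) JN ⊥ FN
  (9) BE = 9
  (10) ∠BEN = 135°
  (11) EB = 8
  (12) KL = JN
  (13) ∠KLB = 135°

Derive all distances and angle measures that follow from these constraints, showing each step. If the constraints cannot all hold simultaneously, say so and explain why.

These constraints are not satisfiable: (9) BE = 9 and (11) EB = 8 assign two different lengths to the same segment. No planar figure meets all of them, so nothing further can be derived.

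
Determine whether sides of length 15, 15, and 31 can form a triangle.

No.
The triangle inequality is violated: 15 + 15 = 30 ≤ 31.
These lengths cannot form a triangle.

No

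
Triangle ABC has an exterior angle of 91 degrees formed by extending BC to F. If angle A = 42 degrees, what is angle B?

By the exterior angle theorem: exterior angle = sum of remote interior angles.
91 = 42 + angle B
angle B = 91 - 42 = 49 degrees

49 degrees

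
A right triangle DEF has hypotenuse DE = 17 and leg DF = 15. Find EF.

Rearranging the Pythagorean theorem to solve for the unknown leg:
leg^2 = hypotenuse^2 - known_leg^2 = 289 - 225 = 64
leg = sqrt(64) = 8.

8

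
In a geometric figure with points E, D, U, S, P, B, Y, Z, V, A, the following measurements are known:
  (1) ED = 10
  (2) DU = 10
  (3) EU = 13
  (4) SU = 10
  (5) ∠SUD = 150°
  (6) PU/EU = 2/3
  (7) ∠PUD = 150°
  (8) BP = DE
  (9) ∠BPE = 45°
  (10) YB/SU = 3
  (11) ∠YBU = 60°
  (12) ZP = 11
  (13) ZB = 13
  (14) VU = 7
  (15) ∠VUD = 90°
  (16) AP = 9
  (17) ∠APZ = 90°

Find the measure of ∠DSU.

Step 1: By the law of cosines on triangle SUD: SD² = 10² + 10² − 2·10·10·cos(150°) = 373.21, so SD ≈ 19.32.
Step 2: By the inverse law of cosines on triangle DSU: cos(∠DSU) = (19.32² + 10² − 10²) / (2·19.32·10) = 373.21/386.37 = 0.9659, so ∠DSU = 15°.

Therefore, the measure of angle ∠DSU = 15°.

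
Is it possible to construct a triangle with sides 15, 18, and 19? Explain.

Yes.
The triangle inequality requires that the sum of any two sides exceeds the third.
Here 15 + 18 = 33 > 19, so the condition is met.

Yes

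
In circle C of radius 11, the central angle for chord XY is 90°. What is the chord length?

Chord = 2(11) sin(45°) = 11*sqrt(2)

11*sqrt(2)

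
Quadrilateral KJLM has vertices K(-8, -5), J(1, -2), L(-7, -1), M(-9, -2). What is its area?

The Shoelace formula works by pairing each vertex with the next (cycling back to the first).
For each pair, compute x_i*y_(i+1) - x_(i+1)*y_i:
  (-8*-2 - 1*-5) = 21
  (1*-1 - -7*-2) = -15
  (-7*-2 - -9*-1) = 5
  (-9*-5 - -8*-2) = 29
Taking half the absolute value of the total: Area = (1/2)(40) = 20.

20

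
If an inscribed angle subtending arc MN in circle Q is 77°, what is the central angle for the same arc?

By the inscribed angle theorem, the central angle is twice the inscribed angle.
Central angle = 2 × 77° = 154°

154°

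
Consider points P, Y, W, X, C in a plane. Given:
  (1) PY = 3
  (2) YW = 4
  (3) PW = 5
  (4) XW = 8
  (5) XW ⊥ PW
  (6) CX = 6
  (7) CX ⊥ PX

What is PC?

Step 1: By the law of cosines on triangle XWP: XP² = 8² + 5² − 2·8·5·cos(90°) = 89, so XP = √89.
Step 2: By the law of cosines on triangle PXC: PC² = √89² + 6² − 2·√89·6·cos(90°) = 125, so PC = 5·√5.

Therefore, the length of PC = 5·√5.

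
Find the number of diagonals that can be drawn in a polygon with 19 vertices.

The number of diagonals in an n-gon is n(n - 3)/2.
For n = 19: 19(19 - 3)/2 = 19 × 16 / 2 = 152.

152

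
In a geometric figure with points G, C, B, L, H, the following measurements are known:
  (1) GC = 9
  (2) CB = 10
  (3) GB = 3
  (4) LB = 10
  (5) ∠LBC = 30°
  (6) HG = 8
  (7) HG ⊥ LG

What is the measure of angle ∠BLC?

Step 1: By the law of cosines on triangle LBC: LC² = 10² + 10² − 2·10·10·cos(30°) = 26.79, so LC ≈ 5.18.
Step 2: By the inverse law of cosines on triangle BLC: cos(∠BLC) = (10² + 5.18² − 10²) / (2·10·5.18) = 26.79/103.53 = 0.2588, so ∠BLC = 75°.

Therefore, the measure of angle ∠BLC = 75°.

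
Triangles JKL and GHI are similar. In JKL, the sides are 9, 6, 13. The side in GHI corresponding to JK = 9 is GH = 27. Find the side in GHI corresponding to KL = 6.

Since the triangles are similar, the ratio of corresponding sides is constant.
Scale factor k = GH / JK = 27 / 9 = 3
HI = k * KL = 3 * 6 = 18

18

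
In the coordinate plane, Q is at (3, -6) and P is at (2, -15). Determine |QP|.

d = sqrt((-1)^2 + (-9)^2) = sqrt(82)

sqrt(82)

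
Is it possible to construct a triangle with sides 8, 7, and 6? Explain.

For three segments to close into a triangle, no single side can be as long as the other two combined.
The longest side is 8, and 6 + 7 = 13 > 8.
A triangle can be formed.

Yes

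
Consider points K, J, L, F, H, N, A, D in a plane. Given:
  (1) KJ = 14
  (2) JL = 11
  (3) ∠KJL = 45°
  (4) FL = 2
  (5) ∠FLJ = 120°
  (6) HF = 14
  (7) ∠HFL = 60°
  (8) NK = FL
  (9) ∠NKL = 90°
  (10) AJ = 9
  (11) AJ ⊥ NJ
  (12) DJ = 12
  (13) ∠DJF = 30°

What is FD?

Step 1: By the law of cosines on triangle JLF: JF² = 11² + 2² − 2·11·2·cos(120°) = 147, so JF = 7·√3.
Step 2: By the law of cosines on triangle FJD: FD² = (7·√3)² + 12² − 2·7·√3·12·cos(30°) = 39, so FD = √39.

Therefore, the length of FD = √39.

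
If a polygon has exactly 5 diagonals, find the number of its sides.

Using d = n(n - 3)/2, we solve 5 = n(n - 3)/2.
So n(n - 3) = 10.
Testing n = 5: 5 * 2 = 10 = 10. Correct.
The polygon has 5 sides.

5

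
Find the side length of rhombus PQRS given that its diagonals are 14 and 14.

The diagonals of a rhombus bisect each other at right angles.
Half-diagonals: 14/2 = 7 and 14/2 = 7
side = sqrt(7^2 + 7^2)
side = sqrt(49 + 49)
side = sqrt(98) = 7*sqrt(2)

7*sqrt(2)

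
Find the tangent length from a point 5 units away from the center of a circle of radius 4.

The tangent, radius, and line from the external point to the center form a right triangle.
The right angle is where the tangent meets the radius.
By the Pythagorean theorem: tangent² + 4² = 5²
tangent² = 25 - 16 = 9
tangent = 3

3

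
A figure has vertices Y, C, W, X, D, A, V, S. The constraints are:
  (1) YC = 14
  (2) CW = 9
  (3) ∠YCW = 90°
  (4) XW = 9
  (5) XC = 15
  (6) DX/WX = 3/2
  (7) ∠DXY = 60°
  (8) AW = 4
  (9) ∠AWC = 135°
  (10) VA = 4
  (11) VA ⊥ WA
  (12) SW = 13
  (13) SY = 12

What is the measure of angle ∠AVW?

Step 1: By the law of cosines on triangle VAW: VW² = 4² + 4² − 2·4·4·cos(90°) = 32, so VW = 4·√2.
Step 2: By the inverse law of cosines on triangle AVW: cos(∠AVW) = (4² + (4·√2)² − 4²) / (2·4·4·√2) = 32/45.25 = 0.7071, so ∠AVW = 45°.

Therefore, the measure of angle ∠AVW = 45°.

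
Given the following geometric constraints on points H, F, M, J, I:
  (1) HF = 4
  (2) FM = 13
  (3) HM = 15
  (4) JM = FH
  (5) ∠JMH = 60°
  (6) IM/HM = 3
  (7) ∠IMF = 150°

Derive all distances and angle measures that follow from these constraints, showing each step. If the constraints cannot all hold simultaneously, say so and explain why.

The constraints are consistent.

From the given relations:
  JM = FH = 4
  IM = 3·HM = 3·15 = 45

Step 1: From HM = 15, MJ = 4, and ∠HMJ = 60°, by the law of cosines:
  HJ² = HM² + MJ² - 2·HM·MJ·cos(60°) = 225 + 16 - 60 = 181
  HJ = √181

Step 2: From FM = 13, MI = 45, and ∠FMI = 150°, by the law of cosines:
  FI² = FM² + MI² - 2·FM·MI·cos(150°) = 169 + 2025 + 1013 = 3207
  FI ≈ 56.63

Step 3: From HF = 4, HM = 15, FM = 13, by the inverse law of cosines:
  cos(∠FHM) = (HF² + HM² - FM²) / (2·HF·HM)
  ∠FHM = 53.13°

Step 4: From FH = 4, FM = 13, HM = 15, by the inverse law of cosines:
  cos(∠HFM) = (FH² + FM² - HM²) / (2·FH·FM)
  ∠HFM = 112.62°

Step 5: From MF = 13, MH = 15, FH = 4, by the inverse law of cosines:
  cos(∠FMH) = (MF² + MH² - FH²) / (2·MF·MH)
  ∠FMH = 14.25°

Step 6: From HJ = √181, HM = 15, JM = 4, by the inverse law of cosines:
  cos(∠JHM) = (HJ² + HM² - JM²) / (2·HJ·HM)
  ∠JHM = 14.92°

Step 7: From FI = 56.63, FM = 13, IM = 45, by the inverse law of cosines:
  cos(∠IFM) = (FI² + FM² - IM²) / (2·FI·FM)
  ∠IFM = 23.41°

Step 8: From JH = √181, JM = 4, HM = 15, by the inverse law of cosines:
  cos(∠HJM) = (JH² + JM² - HM²) / (2·JH·JM)
  ∠HJM = 105.08°

Step 9: From IF = 56.63, IM = 45, FM = 13, by the inverse law of cosines:
  cos(∠FIM) = (IF² + IM² - FM²) / (2·IF·IM)
  ∠FIM = 6.59°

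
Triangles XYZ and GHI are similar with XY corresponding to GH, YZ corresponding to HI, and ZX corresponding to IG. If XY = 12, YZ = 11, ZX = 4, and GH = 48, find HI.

k = 48/12 = 4. HI = 4 * 11 = 44.

44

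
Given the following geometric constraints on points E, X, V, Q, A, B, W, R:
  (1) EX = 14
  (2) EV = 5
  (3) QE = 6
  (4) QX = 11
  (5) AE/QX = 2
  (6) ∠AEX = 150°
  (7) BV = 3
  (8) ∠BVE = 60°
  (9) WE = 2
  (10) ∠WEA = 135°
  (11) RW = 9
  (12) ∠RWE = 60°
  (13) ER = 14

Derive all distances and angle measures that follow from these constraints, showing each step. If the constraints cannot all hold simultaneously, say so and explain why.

These constraints are not satisfiable: by the triangle inequality in triangle WER, (9) WE = 2 and (11) RW = 9 force ER ≤ 2 + 9 = 11, but (13) says ER = 14. No planar figure meets all of them, so nothing further can be derived.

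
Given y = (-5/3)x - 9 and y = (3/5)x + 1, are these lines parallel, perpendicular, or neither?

Slope of line 1: m1 = -5/3
Slope of line 2: m2 = 3/5
Two lines are perpendicular when the product of their slopes is -1 (negative reciprocals).
m1 * m2 = (-5/3) * (3/5) = -1, confirming perpendicularity.

Perpendicular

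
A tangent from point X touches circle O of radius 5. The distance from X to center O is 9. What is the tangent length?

tangent = √(d² - r²) = √(9² - 5²) = √(81 - 25) = √56 = 2*sqrt(14)

2*sqrt(14)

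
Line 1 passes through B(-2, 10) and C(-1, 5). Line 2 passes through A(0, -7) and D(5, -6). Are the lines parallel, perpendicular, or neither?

Slope of line 1: m1 = (5 - 10)/(-1 - -2) = -5/1 = -5
Slope of line 2: m2 = (-6 - -7)/(5 - 0) = 1/5 = 1/5
m1 * m2 = -1, so perpendicular.

Perpendicular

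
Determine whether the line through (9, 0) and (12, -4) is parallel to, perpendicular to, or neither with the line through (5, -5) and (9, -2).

Slope of line 1: m1 = (-4 - 0)/(12 - 9) = -4/3 = -4/3
Slope of line 2: m2 = (-2 - -5)/(9 - 5) = 3/4 = 3/4
Two lines are perpendicular when the product of their slopes is -1 (negative reciprocals).
m1 * m2 = (-4/3) * (3/4) = -1, confirming perpendicularity.

Perpendicular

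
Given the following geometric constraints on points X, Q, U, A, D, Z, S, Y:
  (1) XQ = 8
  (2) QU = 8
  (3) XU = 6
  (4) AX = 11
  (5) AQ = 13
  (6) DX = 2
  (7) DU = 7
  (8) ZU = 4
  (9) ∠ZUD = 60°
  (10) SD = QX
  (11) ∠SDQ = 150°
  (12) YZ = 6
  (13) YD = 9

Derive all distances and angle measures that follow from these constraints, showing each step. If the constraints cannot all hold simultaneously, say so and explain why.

The constraints are consistent.

From the given relations:
  SD = QX = 8

Step 1: From DU = 7, UZ = 4, and ∠DUZ = 60°, by the law of cosines:
  DZ² = DU² + UZ² - 2·DU·UZ·cos(60°) = 49 + 16 - 28 = 37
  DZ = √37

Step 2: From XA = 11, XQ = 8, AQ = 13, by the inverse law of cosines:
  cos(∠AXQ) = (XA² + XQ² - AQ²) / (2·XA·XQ)
  ∠AXQ = 84.78°

Step 3: From XD = 2, XU = 6, DU = 7, by the inverse law of cosines:
  cos(∠DXU) = (XD² + XU² - DU²) / (2·XD·XU)
  ∠DXU = 112.02°

Step 4: From XQ = 8, XU = 6, QU = 8, by the inverse law of cosines:
  cos(∠QXU) = (XQ² + XU² - QU²) / (2·XQ·XU)
  ∠QXU = 67.98°

Step 5: From QA = 13, QX = 8, AX = 11, by the inverse law of cosines:
  cos(∠AQX) = (QA² + QX² - AX²) / (2·QA·QX)
  ∠AQX = 57.42°

Step 6: From QU = 8, QX = 8, UX = 6, by the inverse law of cosines:
  cos(∠UQX) = (QU² + QX² - UX²) / (2·QU·QX)
  ∠UQX = 44.05°

Step 7: From UD = 7, UX = 6, DX = 2, by the inverse law of cosines:
  cos(∠DUX) = (UD² + UX² - DX²) / (2·UD·UX)
  ∠DUX = 15.36°

Step 8: From UQ = 8, UX = 6, QX = 8, by the inverse law of cosines:
  cos(∠QUX) = (UQ² + UX² - QX²) / (2·UQ·UX)
  ∠QUX = 67.98°

Step 9: From AQ = 13, AX = 11, QX = 8, by the inverse law of cosines:
  cos(∠QAX) = (AQ² + AX² - QX²) / (2·AQ·AX)
  ∠QAX = 37.79°

Step 10: From DU = 7, DX = 2, UX = 6, by the inverse law of cosines:
  cos(∠UDX) = (DU² + DX² - UX²) / (2·DU·DX)
  ∠UDX = 52.62°

Step 11: From DU = 7, DZ = √37, UZ = 4, by the inverse law of cosines:
  cos(∠UDZ) = (DU² + DZ² - UZ²) / (2·DU·DZ)
  ∠UDZ = 34.72°

Step 12: From DY = 9, DZ = √37, YZ = 6, by the inverse law of cosines:
  cos(∠YDZ) = (DY² + DZ² - YZ²) / (2·DY·DZ)
  ∠YDZ = 41.5°

Step 13: From ZD = √37, ZU = 4, DU = 7, by the inverse law of cosines:
  cos(∠DZU) = (ZD² + ZU² - DU²) / (2·ZD·ZU)
  ∠DZU = 85.28°

Step 14: From ZD = √37, ZY = 6, DY = 9, by the inverse law of cosines:
  cos(∠DZY) = (ZD² + ZY² - DY²) / (2·ZD·ZY)
  ∠DZY = 96.29°

Step 15: From YD = 9, YZ = 6, DZ = √37, by the inverse law of cosines:
  cos(∠DYZ) = (YD² + YZ² - DZ²) / (2·YD·YZ)
  ∠DYZ = 42.21°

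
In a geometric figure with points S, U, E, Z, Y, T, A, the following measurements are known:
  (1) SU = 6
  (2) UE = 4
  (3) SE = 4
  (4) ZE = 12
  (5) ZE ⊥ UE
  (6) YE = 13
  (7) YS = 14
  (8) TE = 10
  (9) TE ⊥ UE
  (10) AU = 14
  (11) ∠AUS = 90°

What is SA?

Step 1: By the law of cosines on triangle SUA: SA² = 6² + 14² − 2·6·14·cos(90°) = 232, so SA = 2·√58.

Therefore, the length of SA = 2·√58.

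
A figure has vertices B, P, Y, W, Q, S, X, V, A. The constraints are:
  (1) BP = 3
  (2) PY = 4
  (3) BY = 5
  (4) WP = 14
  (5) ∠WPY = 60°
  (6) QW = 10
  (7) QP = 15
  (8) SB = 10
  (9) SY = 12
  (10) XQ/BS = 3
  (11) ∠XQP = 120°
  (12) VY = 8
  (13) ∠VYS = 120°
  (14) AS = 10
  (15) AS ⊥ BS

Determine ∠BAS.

Step 1: By the law of cosines on triangle ASB: AB² = 10² + 10² − 2·10·10·cos(90°) = 200, so AB = 10·√2.
Step 2: By the inverse law of cosines on triangle BAS: cos(∠BAS) = ((10·√2)² + 10² − 10²) / (2·10·√2·10) = 200/282.84 = 0.7071, so ∠BAS = 45°.

Therefore, the measure of angle ∠BAS = 45°.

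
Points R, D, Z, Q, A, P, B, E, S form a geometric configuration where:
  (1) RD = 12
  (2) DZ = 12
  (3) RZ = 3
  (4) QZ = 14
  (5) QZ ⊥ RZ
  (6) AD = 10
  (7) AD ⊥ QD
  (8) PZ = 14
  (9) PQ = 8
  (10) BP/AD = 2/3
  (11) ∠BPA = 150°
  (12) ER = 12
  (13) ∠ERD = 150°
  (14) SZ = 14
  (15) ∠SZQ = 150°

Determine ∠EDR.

Step 1: By the law of cosines on triangle DRE: DE² = 12² + 12² − 2·12·12·cos(150°) = 537.42, so DE ≈ 23.18.
Step 2: By the inverse law of cosines on triangle EDR: cos(∠EDR) = (23.18² + 12² − 12²) / (2·23.18·12) = 537.42/556.37 = 0.9659, so ∠EDR = 15°.

Therefore, the measure of angle ∠EDR = 15°.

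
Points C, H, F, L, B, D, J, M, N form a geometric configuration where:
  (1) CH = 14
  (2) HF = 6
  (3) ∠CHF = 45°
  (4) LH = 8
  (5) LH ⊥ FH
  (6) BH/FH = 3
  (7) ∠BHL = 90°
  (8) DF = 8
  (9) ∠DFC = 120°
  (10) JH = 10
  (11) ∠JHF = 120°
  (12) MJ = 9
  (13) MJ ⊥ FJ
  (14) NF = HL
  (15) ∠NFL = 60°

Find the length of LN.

From the given relations: NF = HL = 8.
Step 1: By the law of cosines on triangle LHF: LF² = 8² + 6² − 2·8·6·cos(90°) = 100, so LF = 10.
Step 2: By the law of cosines on triangle LFN: LN² = 10² + 8² − 2·10·8·cos(60°) = 84, so LN = 2·√21.

Therefore, the length of LN = 2·√21.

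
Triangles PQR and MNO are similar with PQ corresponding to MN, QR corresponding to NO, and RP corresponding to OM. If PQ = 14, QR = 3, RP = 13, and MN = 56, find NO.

Since the triangles are similar, the ratio of corresponding sides is constant.
Scale factor k = MN / PQ = 56 / 14 = 4
NO = k * QR = 4 * 3 = 12

12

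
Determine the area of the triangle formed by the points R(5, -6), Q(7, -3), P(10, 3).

Shoelace: Area = (1/2)|5(-3-3) + 7(3--6) + 10(-6--3)| = (1/2)(3) = 3/2

3/2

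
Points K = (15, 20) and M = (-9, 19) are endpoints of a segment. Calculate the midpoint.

The midpoint is the average of the coordinates:
x: (15 + -9)/2 = 3
y: (20 + 19)/2 = 39/2
Midpoint = (3, 39/2)

(3, 39/2)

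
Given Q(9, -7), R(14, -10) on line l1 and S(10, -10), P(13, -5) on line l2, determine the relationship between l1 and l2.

Slope of line 1: m1 = (-10 - -7)/(14 - 9) = -3/5 = -3/5
Slope of line 2: m2 = (-5 - -10)/(13 - 10) = 5/3 = 5/3
Two lines are perpendicular when the product of their slopes is -1 (negative reciprocals).
m1 * m2 = (-3/5) * (5/3) = -1, confirming perpendicularity.

Perpendicular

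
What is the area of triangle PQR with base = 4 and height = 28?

Area = (1/2) * base * height
Area = (1/2) * 4 * 28
Area = 56

56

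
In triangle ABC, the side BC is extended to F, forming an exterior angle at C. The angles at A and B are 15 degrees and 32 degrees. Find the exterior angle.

The interior angle at C is 180 - 15 - 32 = 133 degrees.
The exterior angle and interior angle at C are supplementary:
Exterior angle = 180 - 133 = 47 degrees.

47 degrees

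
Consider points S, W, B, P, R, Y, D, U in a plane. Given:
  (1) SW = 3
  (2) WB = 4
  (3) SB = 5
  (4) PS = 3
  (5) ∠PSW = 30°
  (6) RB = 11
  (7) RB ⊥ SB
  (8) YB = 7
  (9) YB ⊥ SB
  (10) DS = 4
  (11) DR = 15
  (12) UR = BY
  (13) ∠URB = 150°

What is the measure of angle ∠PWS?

Step 1: By the law of cosines on triangle WSP: WP² = 3² + 3² − 2·3·3·cos(30°) = 2.41, so WP ≈ 1.55.
Step 2: By the inverse law of cosines on triangle PWS: cos(∠PWS) = (1.55² + 3² − 3²) / (2·1.55·3) = 2.41/9.32 = 0.2588, so ∠PWS = 75°.

Therefore, the measure of angle ∠PWS = 75°.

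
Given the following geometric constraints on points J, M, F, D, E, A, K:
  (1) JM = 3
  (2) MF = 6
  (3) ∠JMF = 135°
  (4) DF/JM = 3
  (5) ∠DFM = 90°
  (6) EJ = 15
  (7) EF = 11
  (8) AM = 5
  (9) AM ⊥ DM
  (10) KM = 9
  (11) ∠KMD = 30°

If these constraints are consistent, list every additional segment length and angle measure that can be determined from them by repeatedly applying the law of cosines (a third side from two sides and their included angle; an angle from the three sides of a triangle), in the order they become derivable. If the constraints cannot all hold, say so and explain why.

The constraints are consistent. Derivable facts, in order:
After 1 step:
- JF ≈ 8.39
- MD = 3·√13
After 2 steps:
- DA = √142
- DK ≈ 5.42
- ∠DMF = 56.31°
- ∠EFJ = 100.47°
- ∠EJF = 46.15°
- ∠FDM = 33.69°
- ∠FEJ = 33.39°
- ∠FJM = 30.36°
- ∠JFM = 14.64°
After 3 steps:
- ∠ADM = 24.81°
- ∠DAM = 65.19°
- ∠DKM = 93.89°
- ∠KDM = 56.11°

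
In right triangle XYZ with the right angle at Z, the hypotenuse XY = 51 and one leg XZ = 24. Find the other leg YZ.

YZ = sqrt(51^2 - 24^2) = sqrt(2025) = 45

45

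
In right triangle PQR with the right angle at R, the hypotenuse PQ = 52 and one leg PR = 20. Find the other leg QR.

By the Pythagorean theorem: QR^2 = PQ^2 - PR^2
QR^2 = 52^2 - 20^2 = 2704 - 400 = 2304
QR = sqrt(2304) = 48

48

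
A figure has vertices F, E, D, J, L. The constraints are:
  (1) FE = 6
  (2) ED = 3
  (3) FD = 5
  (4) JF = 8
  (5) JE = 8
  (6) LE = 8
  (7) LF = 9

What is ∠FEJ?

Step 1: By the inverse law of cosines on triangle FEJ: cos(∠FEJ) = (6² + 8² − 8²) / (2·6·8) = 36/96 = 0.375, so ∠FEJ = 67.98°.

Therefore, the measure of angle ∠FEJ = 67.98°.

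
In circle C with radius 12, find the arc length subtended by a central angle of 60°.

Arc length = 2π(12)(1/6) = 4*pi

4*pi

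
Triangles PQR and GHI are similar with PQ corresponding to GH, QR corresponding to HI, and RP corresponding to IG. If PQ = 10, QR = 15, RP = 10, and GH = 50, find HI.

Since the triangles are similar, the ratio of corresponding sides is constant.
Scale factor k = GH / PQ = 50 / 10 = 5
HI = k * QR = 5 * 15 = 75

75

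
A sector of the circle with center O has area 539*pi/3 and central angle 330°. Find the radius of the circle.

r² = 360 × 539*pi/3 / (π × 330) = 196, so r = 14.

14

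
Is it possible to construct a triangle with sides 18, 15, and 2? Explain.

Check the triangle inequality: 15 + 2 = 17 ≤ 18.
Since the sum of two sides does not exceed the third, no triangle can be formed.

No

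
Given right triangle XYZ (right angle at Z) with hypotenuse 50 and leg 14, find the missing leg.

YZ = sqrt(50^2 - 14^2) = sqrt(2304) = 48

48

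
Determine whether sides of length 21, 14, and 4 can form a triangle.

Check the triangle inequality: 14 + 4 = 18 ≤ 21.
Since the sum of two sides does not exceed the third, no triangle can be formed.

No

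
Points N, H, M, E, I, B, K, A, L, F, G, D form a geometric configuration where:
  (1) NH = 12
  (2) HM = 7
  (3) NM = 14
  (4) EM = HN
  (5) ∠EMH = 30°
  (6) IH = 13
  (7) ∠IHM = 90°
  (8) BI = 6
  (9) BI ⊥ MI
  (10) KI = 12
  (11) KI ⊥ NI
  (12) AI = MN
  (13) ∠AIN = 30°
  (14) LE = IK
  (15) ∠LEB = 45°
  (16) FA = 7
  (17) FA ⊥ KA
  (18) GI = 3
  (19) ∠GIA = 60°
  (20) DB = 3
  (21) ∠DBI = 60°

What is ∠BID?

Step 1: By the law of cosines on triangle IBD: ID² = 6² + 3² − 2·6·3·cos(60°) = 27, so ID = 3·√3.
Step 2: By the inverse law of cosines on triangle BID: cos(∠BID) = (6² + (3·√3)² − 3²) / (2·6·3·√3) = 54/62.35 = 0.866, so ∠BID = 30°.

Therefore, the measure of angle ∠BID = 30°.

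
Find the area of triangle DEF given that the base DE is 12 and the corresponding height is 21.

Area = (1/2)(12)(21) = 126

126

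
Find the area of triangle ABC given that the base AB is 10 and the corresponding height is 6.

Area = (1/2)(10)(6) = 30

30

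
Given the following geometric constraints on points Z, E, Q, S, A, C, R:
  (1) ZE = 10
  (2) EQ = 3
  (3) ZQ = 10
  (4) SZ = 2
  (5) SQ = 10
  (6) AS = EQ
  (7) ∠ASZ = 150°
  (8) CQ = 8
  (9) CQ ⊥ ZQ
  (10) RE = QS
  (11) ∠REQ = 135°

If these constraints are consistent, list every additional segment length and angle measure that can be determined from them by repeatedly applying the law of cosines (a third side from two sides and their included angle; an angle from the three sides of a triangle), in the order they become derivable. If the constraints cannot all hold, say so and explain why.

The constraints are consistent. Derivable facts, in order:
After 1 step:
- QR ≈ 12.31
- ZA ≈ 4.84
- ZC = 2·√41
- ∠EQZ = 81.37°
- ∠EZQ = 17.25°
- ∠QEZ = 81.37°
- ∠QSZ = 84.26°
- ∠QZS = 84.26°
- ∠SQZ = 11.48°
After 2 steps:
- ∠AZS = 18.07°
- ∠CZQ = 38.66°
- ∠EQR = 35.07°
- ∠ERQ = 9.93°
- ∠QCZ = 51.34°
- ∠SAZ = 11.93°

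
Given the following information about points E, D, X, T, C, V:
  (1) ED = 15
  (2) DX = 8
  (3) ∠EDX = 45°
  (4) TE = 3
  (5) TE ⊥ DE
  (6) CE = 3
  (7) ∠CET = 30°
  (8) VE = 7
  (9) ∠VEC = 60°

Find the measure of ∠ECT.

Step 1: By the law of cosines on triangle CET: CT² = 3² + 3² − 2·3·3·cos(30°) = 2.41, so CT ≈ 1.55.
Step 2: By the inverse law of cosines on triangle ECT: cos(∠ECT) = (3² + 1.55² − 3²) / (2·3·1.55) = 2.41/9.32 = 0.2588, so ∠ECT = 75°.

Therefore, the measure of angle ∠ECT = 75°.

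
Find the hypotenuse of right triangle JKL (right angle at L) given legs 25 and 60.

JK = sqrt(25^2 + 60^2) = sqrt(4225) = 65

65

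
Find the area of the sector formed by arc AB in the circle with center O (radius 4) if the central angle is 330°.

The full circle has area πr² = π(4)² = 16*pi.
The sector covers 330° out of 360°, a fraction of 11/12.
Sector area = 16*pi × 11/12 = 44*pi/3.

44*pi/3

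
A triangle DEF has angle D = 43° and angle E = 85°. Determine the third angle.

angle F = 180 - 43 - 85 = 52 degrees.

52 degrees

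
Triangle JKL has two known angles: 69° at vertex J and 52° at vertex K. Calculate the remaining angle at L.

The interior angles sum to 180°: angle L = 180 - 69 - 52 = 59°.
The triangle is acute (angles 69°, 52°, 59°).

59 degrees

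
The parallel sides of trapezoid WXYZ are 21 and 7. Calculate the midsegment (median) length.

The midsegment (median) of a trapezoid connects the midpoints of the non-parallel sides.
Its length is the average of the two bases: (21 + 7) / 2 = 14.

14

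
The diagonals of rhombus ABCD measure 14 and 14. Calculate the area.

Area of a rhombus = (d1 * d2) / 2
Area = (14 * 14) / 2
Area = 196 / 2
Area = 98

98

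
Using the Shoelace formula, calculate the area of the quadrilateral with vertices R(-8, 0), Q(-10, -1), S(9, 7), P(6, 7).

Using the Shoelace formula for a quadrilateral (vertices in order):
Area = (1/2)|sum of (x_i * y_(i+1) - x_(i+1) * y_i)|
Terms: (-8*-1 - -10*0) = 8, (-10*7 - 9*-1) = -61, (9*7 - 6*7) = 21, (6*0 - -8*7) = 56
Sum = 24
Area = (1/2)(24) = 12

12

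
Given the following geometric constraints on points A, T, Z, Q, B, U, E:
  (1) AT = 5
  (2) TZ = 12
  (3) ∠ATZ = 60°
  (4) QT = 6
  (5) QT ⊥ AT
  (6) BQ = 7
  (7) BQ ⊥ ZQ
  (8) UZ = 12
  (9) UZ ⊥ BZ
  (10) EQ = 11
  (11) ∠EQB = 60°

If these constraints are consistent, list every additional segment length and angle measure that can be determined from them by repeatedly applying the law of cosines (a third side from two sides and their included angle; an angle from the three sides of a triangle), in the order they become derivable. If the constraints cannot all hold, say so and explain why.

The constraints are consistent. Derivable facts, in order:
After 1 step:
- AQ = √61
- AZ = √109
- BE = √93
After 2 steps:
- ∠AQT = 39.81°
- ∠AZT = 24.5°
- ∠BEQ = 38.95°
- ∠EBQ = 81.05°
- ∠QAT = 50.19°
- ∠TAZ = 95.5°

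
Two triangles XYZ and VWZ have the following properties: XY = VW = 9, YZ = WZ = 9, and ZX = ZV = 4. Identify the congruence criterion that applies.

Consider the given information: XY = VW = 9, YZ = WZ = 9, and ZX = ZV = 4
This is not SAS or AAS: SAS requires two sides and the included angle between them. AAS requires two angles and a non-included side.
The correct criterion is SSS. All three pairs of corresponding sides are equal (Side-Side-Side).

SSS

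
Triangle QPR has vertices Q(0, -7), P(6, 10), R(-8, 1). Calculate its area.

The Shoelace formula computes the area from vertex coordinates by summing cross products.
For vertices (0,-7), (6,10), (-8,1):
Signed sum = 0*10 - 6*-7 + 6*1 - -8*10 + -8*-7 - 0*1
= 42 + 86 + 56 = 184
Area = (1/2)|184| = 92.

92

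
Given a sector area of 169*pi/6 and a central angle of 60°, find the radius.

The sector covers 60°/360° = 1/6 of the full circle.
Full circle area = 169*pi/6 / 1/6 = 169*pi.
Since full area = πr², we get r² = 169*pi/π = 169, so r = 13.

13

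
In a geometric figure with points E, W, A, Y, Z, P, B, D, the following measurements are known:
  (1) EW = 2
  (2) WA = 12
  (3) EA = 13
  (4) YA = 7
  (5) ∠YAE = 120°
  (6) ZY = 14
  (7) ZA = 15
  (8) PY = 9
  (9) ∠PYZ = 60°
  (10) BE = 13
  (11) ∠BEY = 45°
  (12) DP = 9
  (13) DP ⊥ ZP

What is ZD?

Step 1: By the law of cosines on triangle ZYP: ZP² = 14² + 9² − 2·14·9·cos(60°) = 151, so ZP = √151.
Step 2: By the law of cosines on triangle ZPD: ZD² = √151² + 9² − 2·√151·9·cos(90°) = 232, so ZD = 2·√58.

Therefore, the length of ZD = 2·√58.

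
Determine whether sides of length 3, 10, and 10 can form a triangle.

Sort the sides: 3, 10, 10.
It suffices to check that the sum of the two smallest exceeds the largest:
3 + 10 = 13 > 10. ✓
Yes, a valid triangle can be formed.

Yes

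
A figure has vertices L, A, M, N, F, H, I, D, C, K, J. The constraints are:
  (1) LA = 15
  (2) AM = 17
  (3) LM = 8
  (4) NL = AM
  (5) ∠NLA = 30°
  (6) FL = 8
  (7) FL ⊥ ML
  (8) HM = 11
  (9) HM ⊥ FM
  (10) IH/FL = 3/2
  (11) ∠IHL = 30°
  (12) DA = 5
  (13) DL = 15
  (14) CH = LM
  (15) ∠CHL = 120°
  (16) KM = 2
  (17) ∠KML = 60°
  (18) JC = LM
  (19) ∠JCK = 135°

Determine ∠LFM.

Step 1: By the law of cosines on triangle FLM: FM² = 8² + 8² − 2·8·8·cos(90°) = 128, so FM = 8·√2.
Step 2: By the inverse law of cosines on triangle LFM: cos(∠LFM) = (8² + (8·√2)² − 8²) / (2·8·8·√2) = 128/181.02 = 0.7071, so ∠LFM = 45°.

Therefore, the measure of angle ∠LFM = 45°.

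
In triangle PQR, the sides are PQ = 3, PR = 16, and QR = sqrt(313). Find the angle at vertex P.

When all three sides of a triangle are known, the law of cosines can be rearranged to find any angle.
cos(C) = (a² + b² - c²) / (2ab) gives cos(P) = -1/2.
Taking the inverse cosine: P = 120°.

120°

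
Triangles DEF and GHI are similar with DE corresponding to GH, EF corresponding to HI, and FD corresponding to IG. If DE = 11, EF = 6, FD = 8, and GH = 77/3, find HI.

Since the triangles are similar, the ratio of corresponding sides is constant.
Scale factor k = GH / DE = 77/3 / 11 = 7/3
HI = k * EF = 7/3 * 6 = 14

14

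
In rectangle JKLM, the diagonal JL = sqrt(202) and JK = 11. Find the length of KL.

The diagonal of a rectangle forms a right triangle with the two sides.
Rearranging the Pythagorean theorem: missing side = sqrt(d^2 - known^2).
= sqrt(202 - 121) = sqrt(81) = 9.

9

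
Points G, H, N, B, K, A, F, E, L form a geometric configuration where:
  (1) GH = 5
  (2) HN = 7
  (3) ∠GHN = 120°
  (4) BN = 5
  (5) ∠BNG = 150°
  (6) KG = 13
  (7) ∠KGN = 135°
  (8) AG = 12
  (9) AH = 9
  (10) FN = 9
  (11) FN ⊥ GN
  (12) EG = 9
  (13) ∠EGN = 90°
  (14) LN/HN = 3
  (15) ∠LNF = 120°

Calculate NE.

Step 1: By the law of cosines on triangle GHN: GN² = 5² + 7² − 2·5·7·cos(120°) = 109, so GN = √109.
Step 2: By the law of cosines on triangle NGE: NE² = √109² + 9² − 2·√109·9·cos(90°) = 190, so NE = √190.

Therefore, the length of NE = √190.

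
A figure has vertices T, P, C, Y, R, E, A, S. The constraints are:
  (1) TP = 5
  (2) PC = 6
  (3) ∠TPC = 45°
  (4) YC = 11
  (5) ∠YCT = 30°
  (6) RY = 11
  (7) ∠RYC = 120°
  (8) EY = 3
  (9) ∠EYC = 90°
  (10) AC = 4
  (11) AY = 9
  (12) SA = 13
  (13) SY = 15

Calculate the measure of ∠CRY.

Step 1: By the law of cosines on triangle RYC: RC² = 11² + 11² − 2·11·11·cos(120°) = 363, so RC = 11·√3.
Step 2: By the inverse law of cosines on triangle CRY: cos(∠CRY) = ((11·√3)² + 11² − 11²) / (2·11·√3·11) = 363/419.16 = 0.866, so ∠CRY = 30°.

Therefore, the measure of angle ∠CRY = 30°.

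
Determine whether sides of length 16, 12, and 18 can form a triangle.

For three segments to close into a triangle, no single side can be as long as the other two combined.
The longest side is 18, and 12 + 16 = 28 > 18.
A triangle can be formed.

Yes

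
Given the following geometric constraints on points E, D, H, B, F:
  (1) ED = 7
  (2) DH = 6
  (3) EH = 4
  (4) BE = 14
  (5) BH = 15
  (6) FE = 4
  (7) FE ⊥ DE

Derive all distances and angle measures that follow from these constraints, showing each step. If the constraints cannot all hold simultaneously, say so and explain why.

The constraints are consistent.

Step 1: From DE = 7, EF = 4, and ∠DEF = 90°, by the law of cosines:
  DF² = DE² + EF² - 2·DE·EF·cos(90°) = 49 + 16 - 0 = 65
  DF = √65

Step 2: From EB = 14, EH = 4, BH = 15, by the inverse law of cosines:
  cos(∠BEH) = (EB² + EH² - BH²) / (2·EB·EH)
  ∠BEH = 96.67°

Step 3: From ED = 7, EH = 4, DH = 6, by the inverse law of cosines:
  cos(∠DEH) = (ED² + EH² - DH²) / (2·ED·EH)
  ∠DEH = 58.81°

Step 4: From DE = 7, DH = 6, EH = 4, by the inverse law of cosines:
  cos(∠EDH) = (DE² + DH² - EH²) / (2·DE·DH)
  ∠EDH = 34.77°

Step 5: From HB = 15, HE = 4, BE = 14, by the inverse law of cosines:
  cos(∠BHE) = (HB² + HE² - BE²) / (2·HB·HE)
  ∠BHE = 67.98°

Step 6: From HD = 6, HE = 4, DE = 7, by the inverse law of cosines:
  cos(∠DHE) = (HD² + HE² - DE²) / (2·HD·HE)
  ∠DHE = 86.42°

Step 7: From BE = 14, BH = 15, EH = 4, by the inverse law of cosines:
  cos(∠EBH) = (BE² + BH² - EH²) / (2·BE·BH)
  ∠EBH = 15.36°

Step 8: From DE = 7, DF = √65, EF = 4, by the inverse law of cosines:
  cos(∠EDF) = (DE² + DF² - EF²) / (2·DE·DF)
  ∠EDF = 29.74°

Step 9: From FD = √65, FE = 4, DE = 7, by the inverse law of cosines:
  cos(∠DFE) = (FD² + FE² - DE²) / (2·FD·FE)
  ∠DFE = 60.26°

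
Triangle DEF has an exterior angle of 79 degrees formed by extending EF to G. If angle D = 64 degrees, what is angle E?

By the exterior angle theorem: exterior angle = sum of remote interior angles.
79 = 64 + angle E
angle E = 79 - 64 = 15 degrees

15 degrees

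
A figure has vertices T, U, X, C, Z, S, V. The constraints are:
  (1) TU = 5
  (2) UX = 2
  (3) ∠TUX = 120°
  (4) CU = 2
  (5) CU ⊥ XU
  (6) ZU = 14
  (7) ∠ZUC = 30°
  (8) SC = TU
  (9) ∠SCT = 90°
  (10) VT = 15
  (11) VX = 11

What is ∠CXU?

Step 1: By the law of cosines on triangle XUC: XC² = 2² + 2² − 2·2·2·cos(90°) = 8, so XC = 2·√2.
Step 2: By the inverse law of cosines on triangle CXU: cos(∠CXU) = ((2·√2)² + 2² − 2²) / (2·2·√2·2) = 8/11.31 = 0.7071, so ∠CXU = 45°.

Therefore, the measure of angle ∠CXU = 45°.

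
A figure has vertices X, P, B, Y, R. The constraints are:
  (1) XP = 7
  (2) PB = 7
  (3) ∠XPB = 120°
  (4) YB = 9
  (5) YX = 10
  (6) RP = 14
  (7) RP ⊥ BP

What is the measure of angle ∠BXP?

Step 1: By the law of cosines on triangle XPB: XB² = 7² + 7² − 2·7·7·cos(120°) = 147, so XB = 7·√3.
Step 2: By the inverse law of cosines on triangle BXP: cos(∠BXP) = ((7·√3)² + 7² − 7²) / (2·7·√3·7) = 147/169.74 = 0.866, so ∠BXP = 30°.

Therefore, the measure of angle ∠BXP = 30°.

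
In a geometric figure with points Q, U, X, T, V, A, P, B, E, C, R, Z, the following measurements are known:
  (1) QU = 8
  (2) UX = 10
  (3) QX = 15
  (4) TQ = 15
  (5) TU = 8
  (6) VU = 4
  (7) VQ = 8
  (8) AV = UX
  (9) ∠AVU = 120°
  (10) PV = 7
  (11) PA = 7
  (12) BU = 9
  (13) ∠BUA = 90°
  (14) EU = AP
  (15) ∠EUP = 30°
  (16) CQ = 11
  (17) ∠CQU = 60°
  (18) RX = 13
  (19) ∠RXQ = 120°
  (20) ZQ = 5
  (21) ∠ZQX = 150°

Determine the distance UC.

Step 1: By the law of cosines on triangle UQC: UC² = 8² + 11² − 2·8·11·cos(60°) = 97, so UC = √97.

Therefore, the length of UC = √97.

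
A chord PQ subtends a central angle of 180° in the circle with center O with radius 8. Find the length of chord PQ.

Chord = 2(8) sin(90°) = 16

16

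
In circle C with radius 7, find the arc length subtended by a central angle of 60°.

Arc length = 2π(7)(1/6) = 7*pi/3

7*pi/3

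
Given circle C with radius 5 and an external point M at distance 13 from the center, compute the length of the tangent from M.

Let T be the point of tangency. Then CT ⊥ MT (radius ⊥ tangent).
In right triangle CTM: CM² = CT² + MT²
13² = 5² + MT²
MT² = 144, MT = 12

12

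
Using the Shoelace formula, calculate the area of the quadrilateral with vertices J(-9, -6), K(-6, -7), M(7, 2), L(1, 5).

Using the Shoelace formula for a quadrilateral (vertices in order):
Area = (1/2)|sum of (x_i * y_(i+1) - x_(i+1) * y_i)|
Terms: (-9*-7 - -6*-6) = 27, (-6*2 - 7*-7) = 37, (7*5 - 1*2) = 33, (1*-6 - -9*5) = 39
Sum = 136
Area = (1/2)(136) = 68

68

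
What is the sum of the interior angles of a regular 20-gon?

The sum of interior angles of an n-sided polygon is (n - 2) * 180.
For n = 20: (20 - 2) * 180 = 18 * 180 = 3240 degrees.

3240 degrees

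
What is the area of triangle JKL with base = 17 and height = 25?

Area = (1/2)(17)(25) = 425/2

425/2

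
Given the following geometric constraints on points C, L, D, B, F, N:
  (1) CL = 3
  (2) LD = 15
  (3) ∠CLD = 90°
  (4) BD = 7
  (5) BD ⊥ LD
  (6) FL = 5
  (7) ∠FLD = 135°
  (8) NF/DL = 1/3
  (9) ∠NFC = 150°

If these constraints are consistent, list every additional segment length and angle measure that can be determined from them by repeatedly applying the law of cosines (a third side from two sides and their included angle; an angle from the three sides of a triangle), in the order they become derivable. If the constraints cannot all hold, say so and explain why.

The constraints are consistent. Derivable facts, in order:
After 1 step:
- CD = 3·√26
- DF ≈ 18.87
- LB ≈ 16.55
After 2 steps:
- ∠BLD = 25.02°
- ∠CDL = 11.31°
- ∠DBL = 64.98°
- ∠DCL = 78.69°
- ∠DFL = 34.2°
- ∠FDL = 10.8°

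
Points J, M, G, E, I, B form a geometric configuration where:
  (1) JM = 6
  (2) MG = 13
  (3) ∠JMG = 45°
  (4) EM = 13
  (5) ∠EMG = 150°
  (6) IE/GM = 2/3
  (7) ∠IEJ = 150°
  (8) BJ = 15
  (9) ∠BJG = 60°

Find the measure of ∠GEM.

Step 1: By the law of cosines on triangle EMG: EG² = 13² + 13² − 2·13·13·cos(150°) = 630.72, so EG ≈ 25.11.
Step 2: By the inverse law of cosines on triangle GEM: cos(∠GEM) = (25.11² + 13² − 13²) / (2·25.11·13) = 630.72/652.97 = 0.9659, so ∠GEM = 15°.

Therefore, the measure of angle ∠GEM = 15°.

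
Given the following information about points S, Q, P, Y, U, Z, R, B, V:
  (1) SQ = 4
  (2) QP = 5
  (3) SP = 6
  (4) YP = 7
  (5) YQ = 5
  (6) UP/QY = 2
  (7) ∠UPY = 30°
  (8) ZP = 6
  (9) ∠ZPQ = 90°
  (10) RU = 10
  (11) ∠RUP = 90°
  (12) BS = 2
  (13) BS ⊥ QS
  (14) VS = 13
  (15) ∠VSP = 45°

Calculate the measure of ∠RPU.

From the given relations: UP = 2·QY = 2·5 = 10.
Step 1: By the law of cosines on triangle PUR: PR² = 10² + 10² − 2·10·10·cos(90°) = 200, so PR = 10·√2.
Step 2: By the inverse law of cosines on triangle RPU: cos(∠RPU) = ((10·√2)² + 10² − 10²) / (2·10·√2·10) = 200/282.84 = 0.7071, so ∠RPU = 45°.

Therefore, the measure of angle ∠RPU = 45°.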